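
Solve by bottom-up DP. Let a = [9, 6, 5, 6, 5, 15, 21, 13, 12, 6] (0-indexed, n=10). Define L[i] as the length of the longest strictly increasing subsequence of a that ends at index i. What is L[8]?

   i    0    1    2    3    4    5    6    7    8    9
a[i]    9    6    5    6    5   15   21   13   12    6
L[i]    1    1    1    2    1    3    4    3    3    2

3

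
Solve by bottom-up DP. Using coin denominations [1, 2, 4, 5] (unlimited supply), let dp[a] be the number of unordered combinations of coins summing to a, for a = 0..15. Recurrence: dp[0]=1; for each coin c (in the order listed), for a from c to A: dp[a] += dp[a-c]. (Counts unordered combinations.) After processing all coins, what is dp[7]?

after  coin     0     1     2     3     4     5     6     7     8     9    10    11    12    13    14    15
          1     1     1     1     1     1     1     1     1     1     1     1     1     1     1     1     1
          2     1     1     2     2     3     3     4     4     5     5     6     6     7     7     8     8
          4     1     1     2     2     4     4     6     6     9     9    12    12    16    16    20    20
          5     1     1     2     2     4     5     7     8    11    13    17    19    24    27    33    37

8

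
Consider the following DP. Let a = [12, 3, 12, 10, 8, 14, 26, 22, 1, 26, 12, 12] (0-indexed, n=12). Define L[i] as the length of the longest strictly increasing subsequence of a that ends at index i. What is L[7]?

   i    0    1    2    3    4    5    6    7    8    9   10   11
a[i]   12    3   12   10    8   14   26   22    1   26   12   12
L[i]    1    1    2    2    2    3    4    4    1    5    3    3

4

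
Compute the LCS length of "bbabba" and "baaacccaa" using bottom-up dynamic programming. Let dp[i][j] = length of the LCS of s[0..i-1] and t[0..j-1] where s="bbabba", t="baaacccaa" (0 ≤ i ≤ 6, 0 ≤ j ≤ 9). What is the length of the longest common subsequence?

   ''  b  a  a  a  c  c  c  a  a
''  0  0  0  0  0  0  0  0  0  0
 b  0  1  1  1  1  1  1  1  1  1
 b  0  1  1  1  1  1  1  1  1  1
 a  0  1  2  2  2  2  2  2  2  2
 b  0  1  2  2  2  2  2  2  2  2
 b  0  1  2  2  2  2  2  2  2  2
 a  0  1  2  3  3  3  3  3  3  3

3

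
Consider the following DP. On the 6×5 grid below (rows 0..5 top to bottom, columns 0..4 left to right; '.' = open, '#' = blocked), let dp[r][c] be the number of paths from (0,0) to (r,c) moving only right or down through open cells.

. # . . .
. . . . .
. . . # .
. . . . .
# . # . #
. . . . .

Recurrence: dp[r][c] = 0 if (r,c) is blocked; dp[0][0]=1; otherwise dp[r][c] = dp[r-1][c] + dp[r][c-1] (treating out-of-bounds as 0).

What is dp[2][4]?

1

r\c   0   1   2   3   4
  0   1   0   0   0   0
  1   1   1   1   1   1
  2   1   2   3   0   1
  3   1   3   6   6   7
  4   0   3   0   6   0
  5   0   3   3   9   9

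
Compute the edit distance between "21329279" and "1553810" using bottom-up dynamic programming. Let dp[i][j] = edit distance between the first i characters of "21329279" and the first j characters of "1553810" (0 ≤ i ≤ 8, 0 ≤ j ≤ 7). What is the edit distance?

   ''  1  5  5  3  8  1  0
''  0  1  2  3  4  5  6  7
 2  1  1  2  3  4  5  6  7
 1  2  1  2  3  4  5  5  6
 3  3  2  2  3  3  4  5  6
 2  4  3  3  3  4  4  5  6
 9  5  4  4  4  4  5  5  6
 2  6  5  5  5  5  5  6  6
 7  7  6  6  6  6  6  6  7
 9  8  7  7  7  7  7  7  7

7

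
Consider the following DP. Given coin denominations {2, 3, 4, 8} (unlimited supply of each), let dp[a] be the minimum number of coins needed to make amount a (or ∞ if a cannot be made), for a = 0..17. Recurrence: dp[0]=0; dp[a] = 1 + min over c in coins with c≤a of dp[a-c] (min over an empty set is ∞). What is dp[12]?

2

 a  0  1  2  3  4  5  6  7  8  9 10 11 12 13 14 15 16 17
dp  0  -  1  1  1  2  2  2  1  3  2  2  2  3  3  3  2  4
(- denotes ∞ / unreachable)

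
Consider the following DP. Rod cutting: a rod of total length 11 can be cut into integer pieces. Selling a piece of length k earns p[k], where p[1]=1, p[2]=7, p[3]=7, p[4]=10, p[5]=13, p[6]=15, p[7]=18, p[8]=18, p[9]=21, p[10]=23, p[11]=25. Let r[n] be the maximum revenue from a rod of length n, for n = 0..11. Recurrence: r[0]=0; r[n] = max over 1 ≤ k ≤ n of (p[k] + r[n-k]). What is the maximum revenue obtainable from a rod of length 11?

36

   n    0    1    2    3    4    5    6    7    8    9   10   11
r[n]    0    1    7    8   14   15   21   22   28   29   35   36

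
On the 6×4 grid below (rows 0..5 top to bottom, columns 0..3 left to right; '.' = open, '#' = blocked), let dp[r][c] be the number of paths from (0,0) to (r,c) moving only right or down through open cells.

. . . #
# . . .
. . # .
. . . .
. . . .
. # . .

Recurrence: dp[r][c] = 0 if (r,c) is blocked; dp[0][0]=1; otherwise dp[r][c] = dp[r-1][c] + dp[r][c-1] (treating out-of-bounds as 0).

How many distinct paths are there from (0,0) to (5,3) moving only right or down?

r\c   0   1   2   3
  0   1   1   1   0
  1   0   1   2   2
  2   0   1   0   2
  3   0   1   1   3
  4   0   1   2   5
  5   0   0   2   7

7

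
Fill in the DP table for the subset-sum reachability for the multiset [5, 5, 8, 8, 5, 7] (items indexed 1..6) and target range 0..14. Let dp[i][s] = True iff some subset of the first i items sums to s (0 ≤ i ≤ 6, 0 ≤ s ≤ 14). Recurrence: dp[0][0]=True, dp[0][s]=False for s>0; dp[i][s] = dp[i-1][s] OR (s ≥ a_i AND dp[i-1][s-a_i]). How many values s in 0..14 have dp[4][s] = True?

i\s   0   1   2   3   4   5   6   7   8   9  10  11  12  13  14
  0   T   F   F   F   F   F   F   F   F   F   F   F   F   F   F
  1   T   F   F   F   F   T   F   F   F   F   F   F   F   F   F
  2   T   F   F   F   F   T   F   F   F   F   T   F   F   F   F
  3   T   F   F   F   F   T   F   F   T   F   T   F   F   T   F
  4   T   F   F   F   F   T   F   F   T   F   T   F   F   T   F
  5   T   F   F   F   F   T   F   F   T   F   T   F   F   T   F
  6   T   F   F   F   F   T   F   T   T   F   T   F   T   T   F

5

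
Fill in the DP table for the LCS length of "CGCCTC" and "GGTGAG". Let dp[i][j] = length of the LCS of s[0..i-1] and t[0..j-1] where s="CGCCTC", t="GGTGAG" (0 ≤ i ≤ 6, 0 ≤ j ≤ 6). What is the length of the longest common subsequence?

2

   ''  G  G  T  G  A  G
''  0  0  0  0  0  0  0
 C  0  0  0  0  0  0  0
 G  0  1  1  1  1  1  1
 C  0  1  1  1  1  1  1
 C  0  1  1  1  1  1  1
 T  0  1  1  2  2  2  2
 C  0  1  1  2  2  2  2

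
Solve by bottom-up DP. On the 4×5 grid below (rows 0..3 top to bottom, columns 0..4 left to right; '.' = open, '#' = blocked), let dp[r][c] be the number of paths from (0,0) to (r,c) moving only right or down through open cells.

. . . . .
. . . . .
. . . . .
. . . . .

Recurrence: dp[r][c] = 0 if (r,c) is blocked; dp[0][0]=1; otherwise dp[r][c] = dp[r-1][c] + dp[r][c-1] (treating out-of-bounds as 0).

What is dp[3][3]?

r\c   0   1   2   3   4
  0   1   1   1   1   1
  1   1   2   3   4   5
  2   1   3   6  10  15
  3   1   4  10  20  35

20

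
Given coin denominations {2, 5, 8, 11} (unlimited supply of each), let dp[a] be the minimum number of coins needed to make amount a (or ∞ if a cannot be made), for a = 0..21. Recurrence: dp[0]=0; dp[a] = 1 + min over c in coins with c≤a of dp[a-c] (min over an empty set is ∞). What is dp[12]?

3

 a  0  1  2  3  4  5  6  7  8  9 10 11 12 13 14 15 16 17 18 19 20 21
dp  0  -  1  -  2  1  3  2  1  3  2  1  3  2  4  3  2  4  3  2  4  3
(- denotes ∞ / unreachable)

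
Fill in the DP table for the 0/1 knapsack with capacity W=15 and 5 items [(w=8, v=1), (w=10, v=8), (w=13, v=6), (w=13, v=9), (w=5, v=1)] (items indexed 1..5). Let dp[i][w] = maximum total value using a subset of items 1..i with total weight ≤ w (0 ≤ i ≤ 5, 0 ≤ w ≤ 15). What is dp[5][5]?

i\w   0   1   2   3   4   5   6   7   8   9  10  11  12  13  14  15
  0   0   0   0   0   0   0   0   0   0   0   0   0   0   0   0   0
  1   0   0   0   0   0   0   0   0   1   1   1   1   1   1   1   1
  2   0   0   0   0   0   0   0   0   1   1   8   8   8   8   8   8
  3   0   0   0   0   0   0   0   0   1   1   8   8   8   8   8   8
  4   0   0   0   0   0   0   0   0   1   1   8   8   8   9   9   9
  5   0   0   0   0   0   1   1   1   1   1   8   8   8   9   9   9

1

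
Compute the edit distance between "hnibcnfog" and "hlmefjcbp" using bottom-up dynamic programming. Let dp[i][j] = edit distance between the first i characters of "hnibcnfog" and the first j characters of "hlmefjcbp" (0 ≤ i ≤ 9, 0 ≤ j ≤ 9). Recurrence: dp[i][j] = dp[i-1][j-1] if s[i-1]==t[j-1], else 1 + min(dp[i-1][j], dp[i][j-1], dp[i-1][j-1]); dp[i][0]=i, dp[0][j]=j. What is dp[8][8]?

7

   ''  h  l  m  e  f  j  c  b  p
''  0  1  2  3  4  5  6  7  8  9
 h  1  0  1  2  3  4  5  6  7  8
 n  2  1  1  2  3  4  5  6  7  8
 i  3  2  2  2  3  4  5  6  7  8
 b  4  3  3  3  3  4  5  6  6  7
 c  5  4  4  4  4  4  5  5  6  7
 n  6  5  5  5  5  5  5  6  6  7
 f  7  6  6  6  6  5  6  6  7  7
 o  8  7  7  7  7  6  6  7  7  8
 g  9  8  8  8  8  7  7  7  8  8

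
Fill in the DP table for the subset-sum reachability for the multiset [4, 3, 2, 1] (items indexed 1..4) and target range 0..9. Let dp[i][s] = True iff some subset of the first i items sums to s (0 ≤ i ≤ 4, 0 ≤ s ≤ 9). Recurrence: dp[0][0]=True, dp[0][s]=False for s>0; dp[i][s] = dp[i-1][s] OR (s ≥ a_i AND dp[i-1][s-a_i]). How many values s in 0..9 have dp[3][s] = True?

8

i\s   0   1   2   3   4   5   6   7   8   9
  0   T   F   F   F   F   F   F   F   F   F
  1   T   F   F   F   T   F   F   F   F   F
  2   T   F   F   T   T   F   F   T   F   F
  3   T   F   T   T   T   T   T   T   F   T
  4   T   T   T   T   T   T   T   T   T   T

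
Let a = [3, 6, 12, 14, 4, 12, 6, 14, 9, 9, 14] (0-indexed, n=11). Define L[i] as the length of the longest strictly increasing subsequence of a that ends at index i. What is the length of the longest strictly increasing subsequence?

   i    0    1    2    3    4    5    6    7    8    9   10
a[i]    3    6   12   14    4   12    6   14    9    9   14
L[i]    1    2    3    4    2    3    3    4    4    4    5

5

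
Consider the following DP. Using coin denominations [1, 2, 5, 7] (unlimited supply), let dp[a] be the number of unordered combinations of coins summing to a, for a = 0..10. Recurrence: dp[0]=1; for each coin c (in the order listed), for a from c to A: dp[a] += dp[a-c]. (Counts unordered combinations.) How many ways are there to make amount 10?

12

after  coin     0     1     2     3     4     5     6     7     8     9    10
          1     1     1     1     1     1     1     1     1     1     1     1
          2     1     1     2     2     3     3     4     4     5     5     6
          5     1     1     2     2     3     4     5     6     7     8    10
          7     1     1     2     2     3     4     5     7     8    10    12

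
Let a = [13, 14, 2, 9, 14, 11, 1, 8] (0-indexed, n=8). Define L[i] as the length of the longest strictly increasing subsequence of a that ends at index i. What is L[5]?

3

   i    0    1    2    3    4    5    6    7
a[i]   13   14    2    9   14   11    1    8
L[i]    1    2    1    2    3    3    1    2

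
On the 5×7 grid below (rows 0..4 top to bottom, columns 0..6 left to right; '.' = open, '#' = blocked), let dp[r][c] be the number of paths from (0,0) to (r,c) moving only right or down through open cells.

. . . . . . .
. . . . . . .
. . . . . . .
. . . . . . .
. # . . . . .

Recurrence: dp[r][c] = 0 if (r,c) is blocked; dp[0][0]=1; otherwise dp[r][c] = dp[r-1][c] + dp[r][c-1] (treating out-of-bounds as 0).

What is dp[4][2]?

r\c   0   1   2   3   4   5   6
  0   1   1   1   1   1   1   1
  1   1   2   3   4   5   6   7
  2   1   3   6  10  15  21  28
  3   1   4  10  20  35  56  84
  4   1   0  10  30  65 121 205

10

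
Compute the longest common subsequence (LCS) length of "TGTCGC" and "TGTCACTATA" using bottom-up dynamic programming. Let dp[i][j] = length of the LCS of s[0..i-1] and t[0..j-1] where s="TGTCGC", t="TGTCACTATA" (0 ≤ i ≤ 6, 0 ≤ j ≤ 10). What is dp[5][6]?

   ''  T  G  T  C  A  C  T  A  T  A
''  0  0  0  0  0  0  0  0  0  0  0
 T  0  1  1  1  1  1  1  1  1  1  1
 G  0  1  2  2  2  2  2  2  2  2  2
 T  0  1  2  3  3  3  3  3  3  3  3
 C  0  1  2  3  4  4  4  4  4  4  4
 G  0  1  2  3  4  4  4  4  4  4  4
 C  0  1  2  3  4  4  5  5  5  5  5

4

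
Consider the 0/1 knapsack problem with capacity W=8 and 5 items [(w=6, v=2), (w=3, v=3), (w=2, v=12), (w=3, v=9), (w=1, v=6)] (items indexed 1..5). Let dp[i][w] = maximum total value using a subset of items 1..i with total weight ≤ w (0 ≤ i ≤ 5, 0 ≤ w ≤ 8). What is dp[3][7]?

15

i\w   0   1   2   3   4   5   6   7   8
  0   0   0   0   0   0   0   0   0   0
  1   0   0   0   0   0   0   2   2   2
  2   0   0   0   3   3   3   3   3   3
  3   0   0  12  12  12  15  15  15  15
  4   0   0  12  12  12  21  21  21  24
  5   0   6  12  18  18  21  27  27  27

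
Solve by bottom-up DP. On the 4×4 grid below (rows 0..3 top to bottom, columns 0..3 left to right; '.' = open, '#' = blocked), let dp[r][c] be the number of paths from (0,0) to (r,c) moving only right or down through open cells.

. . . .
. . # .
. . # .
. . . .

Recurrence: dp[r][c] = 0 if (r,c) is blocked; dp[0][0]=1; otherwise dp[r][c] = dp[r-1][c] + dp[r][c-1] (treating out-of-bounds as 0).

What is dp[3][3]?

5

r\c   0   1   2   3
  0   1   1   1   1
  1   1   2   0   1
  2   1   3   0   1
  3   1   4   4   5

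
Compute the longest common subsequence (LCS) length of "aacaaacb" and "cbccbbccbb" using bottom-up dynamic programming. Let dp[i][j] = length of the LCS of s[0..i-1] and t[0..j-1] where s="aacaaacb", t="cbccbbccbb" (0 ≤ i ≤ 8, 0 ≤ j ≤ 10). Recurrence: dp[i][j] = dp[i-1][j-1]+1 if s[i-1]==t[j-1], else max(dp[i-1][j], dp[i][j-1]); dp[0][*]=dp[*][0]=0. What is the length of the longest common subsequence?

   ''  c  b  c  c  b  b  c  c  b  b
''  0  0  0  0  0  0  0  0  0  0  0
 a  0  0  0  0  0  0  0  0  0  0  0
 a  0  0  0  0  0  0  0  0  0  0  0
 c  0  1  1  1  1  1  1  1  1  1  1
 a  0  1  1  1  1  1  1  1  1  1  1
 a  0  1  1  1  1  1  1  1  1  1  1
 a  0  1  1  1  1  1  1  1  1  1  1
 c  0  1  1  2  2  2  2  2  2  2  2
 b  0  1  2  2  2  3  3  3  3  3  3

3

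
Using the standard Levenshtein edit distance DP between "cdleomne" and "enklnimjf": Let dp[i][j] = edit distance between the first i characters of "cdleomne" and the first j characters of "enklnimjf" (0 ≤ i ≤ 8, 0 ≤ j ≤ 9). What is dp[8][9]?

7

   ''  e  n  k  l  n  i  m  j  f
''  0  1  2  3  4  5  6  7  8  9
 c  1  1  2  3  4  5  6  7  8  9
 d  2  2  2  3  4  5  6  7  8  9
 l  3  3  3  3  3  4  5  6  7  8
 e  4  3  4  4  4  4  5  6  7  8
 o  5  4  4  5  5  5  5  6  7  8
 m  6  5  5  5  6  6  6  5  6  7
 n  7  6  5  6  6  6  7  6  6  7
 e  8  7  6  6  7  7  7  7  7  7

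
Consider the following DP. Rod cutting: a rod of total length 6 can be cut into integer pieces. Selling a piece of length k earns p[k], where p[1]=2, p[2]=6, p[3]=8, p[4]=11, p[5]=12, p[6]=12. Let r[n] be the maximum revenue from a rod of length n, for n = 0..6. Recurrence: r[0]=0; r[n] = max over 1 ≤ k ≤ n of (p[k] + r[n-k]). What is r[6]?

18

   n    0    1    2    3    4    5    6
r[n]    0    2    6    8   12   14   18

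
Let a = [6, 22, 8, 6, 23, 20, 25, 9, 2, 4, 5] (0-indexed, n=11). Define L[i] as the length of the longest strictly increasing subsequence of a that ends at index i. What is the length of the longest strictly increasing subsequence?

4

   i    0    1    2    3    4    5    6    7    8    9   10
a[i]    6   22    8    6   23   20   25    9    2    4    5
L[i]    1    2    2    1    3    3    4    3    1    2    3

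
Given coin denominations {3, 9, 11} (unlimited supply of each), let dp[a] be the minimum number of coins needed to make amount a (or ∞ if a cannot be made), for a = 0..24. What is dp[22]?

 a  0  1  2  3  4  5  6  7  8  9 10 11 12 13 14 15 16 17 18 19 20 21 22 23 24
dp  0  -  -  1  -  -  2  -  -  1  -  1  2  -  2  3  -  3  2  -  2  3  2  3  4
(- denotes ∞ / unreachable)

2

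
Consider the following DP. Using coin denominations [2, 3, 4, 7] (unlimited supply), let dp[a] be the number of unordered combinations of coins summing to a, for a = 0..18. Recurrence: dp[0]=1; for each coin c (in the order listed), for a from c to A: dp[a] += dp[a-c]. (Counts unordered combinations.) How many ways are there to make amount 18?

18

after  coin     0     1     2     3     4     5     6     7     8     9    10    11    12    13    14    15    16    17    18
          2     1     0     1     0     1     0     1     0     1     0     1     0     1     0     1     0     1     0     1
          3     1     0     1     1     1     1     2     1     2     2     2     2     3     2     3     3     3     3     4
          4     1     0     1     1     2     1     3     2     4     3     5     4     7     5     8     7    10     8    12
          7     1     0     1     1     2     1     3     3     4     4     6     6     8     8    11    11    14    14    18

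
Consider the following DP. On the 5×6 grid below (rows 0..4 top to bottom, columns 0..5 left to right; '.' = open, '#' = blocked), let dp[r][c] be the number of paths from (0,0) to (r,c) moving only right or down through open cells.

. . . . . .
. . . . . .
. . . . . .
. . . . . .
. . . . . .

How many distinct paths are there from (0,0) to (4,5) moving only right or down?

r\c   0   1   2   3   4   5
  0   1   1   1   1   1   1
  1   1   2   3   4   5   6
  2   1   3   6  10  15  21
  3   1   4  10  20  35  56
  4   1   5  15  35  70 126

126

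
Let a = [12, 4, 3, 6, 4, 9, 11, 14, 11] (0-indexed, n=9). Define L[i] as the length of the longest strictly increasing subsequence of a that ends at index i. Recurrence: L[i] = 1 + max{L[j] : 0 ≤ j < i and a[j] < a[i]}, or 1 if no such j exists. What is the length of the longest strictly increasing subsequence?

   i    0    1    2    3    4    5    6    7    8
a[i]   12    4    3    6    4    9   11   14   11
L[i]    1    1    1    2    2    3    4    5    4

5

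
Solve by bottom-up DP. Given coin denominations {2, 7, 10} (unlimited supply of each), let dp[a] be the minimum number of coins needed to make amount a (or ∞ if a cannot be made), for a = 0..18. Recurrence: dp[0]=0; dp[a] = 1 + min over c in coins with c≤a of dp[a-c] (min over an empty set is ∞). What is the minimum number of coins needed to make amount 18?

4

 a  0  1  2  3  4  5  6  7  8  9 10 11 12 13 14 15 16 17 18
dp  0  -  1  -  2  -  3  1  4  2  1  3  2  4  2  5  3  2  4
(- denotes ∞ / unreachable)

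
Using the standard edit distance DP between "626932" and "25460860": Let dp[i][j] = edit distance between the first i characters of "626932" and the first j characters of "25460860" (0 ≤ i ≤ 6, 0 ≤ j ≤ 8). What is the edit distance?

   ''  2  5  4  6  0  8  6  0
''  0  1  2  3  4  5  6  7  8
 6  1  1  2  3  3  4  5  6  7
 2  2  1  2  3  4  4  5  6  7
 6  3  2  2  3  3  4  5  5  6
 9  4  3  3  3  4  4  5  6  6
 3  5  4  4  4  4  5  5  6  7
 2  6  5  5  5  5  5  6  6  7

7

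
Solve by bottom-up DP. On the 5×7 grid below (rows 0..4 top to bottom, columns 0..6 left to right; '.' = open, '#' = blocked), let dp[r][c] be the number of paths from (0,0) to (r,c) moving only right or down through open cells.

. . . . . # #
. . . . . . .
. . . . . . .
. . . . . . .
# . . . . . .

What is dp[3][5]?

r\c   0   1   2   3   4   5   6
  0   1   1   1   1   1   0   0
  1   1   2   3   4   5   5   5
  2   1   3   6  10  15  20  25
  3   1   4  10  20  35  55  80
  4   0   4  14  34  69 124 204

55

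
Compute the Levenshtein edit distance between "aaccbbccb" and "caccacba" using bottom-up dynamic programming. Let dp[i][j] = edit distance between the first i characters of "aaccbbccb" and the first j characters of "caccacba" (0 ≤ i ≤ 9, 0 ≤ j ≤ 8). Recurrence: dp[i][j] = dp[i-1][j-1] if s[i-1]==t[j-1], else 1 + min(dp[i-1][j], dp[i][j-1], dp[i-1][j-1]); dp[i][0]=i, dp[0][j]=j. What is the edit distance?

   ''  c  a  c  c  a  c  b  a
''  0  1  2  3  4  5  6  7  8
 a  1  1  1  2  3  4  5  6  7
 a  2  2  1  2  3  3  4  5  6
 c  3  2  2  1  2  3  3  4  5
 c  4  3  3  2  1  2  3  4  5
 b  5  4  4  3  2  2  3  3  4
 b  6  5  5  4  3  3  3  3  4
 c  7  6  6  5  4  4  3  4  4
 c  8  7  7  6  5  5  4  4  5
 b  9  8  8  7  6  6  5  4  5

5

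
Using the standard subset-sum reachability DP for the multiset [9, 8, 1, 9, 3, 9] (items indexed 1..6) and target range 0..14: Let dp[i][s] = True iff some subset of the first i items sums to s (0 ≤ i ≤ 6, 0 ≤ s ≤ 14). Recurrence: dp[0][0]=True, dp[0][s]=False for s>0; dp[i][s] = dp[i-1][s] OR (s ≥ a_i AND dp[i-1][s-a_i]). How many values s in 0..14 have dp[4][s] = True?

i\s   0   1   2   3   4   5   6   7   8   9  10  11  12  13  14
  0   T   F   F   F   F   F   F   F   F   F   F   F   F   F   F
  1   T   F   F   F   F   F   F   F   F   T   F   F   F   F   F
  2   T   F   F   F   F   F   F   F   T   T   F   F   F   F   F
  3   T   T   F   F   F   F   F   F   T   T   T   F   F   F   F
  4   T   T   F   F   F   F   F   F   T   T   T   F   F   F   F
  5   T   T   F   T   T   F   F   F   T   T   T   T   T   T   F
  6   T   T   F   T   T   F   F   F   T   T   T   T   T   T   F

5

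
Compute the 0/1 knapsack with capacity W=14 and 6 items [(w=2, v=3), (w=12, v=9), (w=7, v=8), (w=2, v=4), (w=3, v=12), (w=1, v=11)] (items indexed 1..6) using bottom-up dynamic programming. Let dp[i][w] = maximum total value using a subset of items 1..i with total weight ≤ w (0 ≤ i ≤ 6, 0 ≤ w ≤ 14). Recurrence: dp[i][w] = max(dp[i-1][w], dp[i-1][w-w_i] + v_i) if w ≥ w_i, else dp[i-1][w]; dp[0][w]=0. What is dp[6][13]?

i\w   0   1   2   3   4   5   6   7   8   9  10  11  12  13  14
  0   0   0   0   0   0   0   0   0   0   0   0   0   0   0   0
  1   0   0   3   3   3   3   3   3   3   3   3   3   3   3   3
  2   0   0   3   3   3   3   3   3   3   3   3   3   9   9  12
  3   0   0   3   3   3   3   3   8   8  11  11  11  11  11  12
  4   0   0   4   4   7   7   7   8   8  12  12  15  15  15  15
  5   0   0   4  12  12  16  16  19  19  19  20  20  24  24  27
  6   0  11  11  15  23  23  27  27  30  30  30  31  31  35  35

35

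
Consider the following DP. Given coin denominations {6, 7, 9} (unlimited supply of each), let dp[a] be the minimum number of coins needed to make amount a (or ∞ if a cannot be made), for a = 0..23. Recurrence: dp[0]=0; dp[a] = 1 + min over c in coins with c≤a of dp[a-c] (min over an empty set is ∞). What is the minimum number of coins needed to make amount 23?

3

 a  0  1  2  3  4  5  6  7  8  9 10 11 12 13 14 15 16 17 18 19 20 21 22 23
dp  0  -  -  -  -  -  1  1  -  1  -  -  2  2  2  2  2  -  2  3  3  3  3  3
(- denotes ∞ / unreachable)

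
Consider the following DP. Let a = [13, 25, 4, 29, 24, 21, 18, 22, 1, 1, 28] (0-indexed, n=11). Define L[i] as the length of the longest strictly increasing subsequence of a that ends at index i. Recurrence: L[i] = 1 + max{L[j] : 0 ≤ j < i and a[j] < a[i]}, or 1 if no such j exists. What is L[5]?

2

   i    0    1    2    3    4    5    6    7    8    9   10
a[i]   13   25    4   29   24   21   18   22    1    1   28
L[i]    1    2    1    3    2    2    2    3    1    1    4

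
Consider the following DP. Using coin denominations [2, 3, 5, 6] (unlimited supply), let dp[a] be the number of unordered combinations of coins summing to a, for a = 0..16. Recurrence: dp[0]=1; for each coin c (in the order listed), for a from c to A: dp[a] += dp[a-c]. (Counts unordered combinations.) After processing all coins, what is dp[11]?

after  coin     0     1     2     3     4     5     6     7     8     9    10    11    12    13    14    15    16
          2     1     0     1     0     1     0     1     0     1     0     1     0     1     0     1     0     1
          3     1     0     1     1     1     1     2     1     2     2     2     2     3     2     3     3     3
          5     1     0     1     1     1     2     2     2     3     3     4     4     5     5     6     7     7
          6     1     0     1     1     1     2     3     2     4     4     5     6     8     7    10    11    12

6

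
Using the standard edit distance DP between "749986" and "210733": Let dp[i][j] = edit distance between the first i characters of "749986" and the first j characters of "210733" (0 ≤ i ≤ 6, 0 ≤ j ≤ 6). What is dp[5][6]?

6

   ''  2  1  0  7  3  3
''  0  1  2  3  4  5  6
 7  1  1  2  3  3  4  5
 4  2  2  2  3  4  4  5
 9  3  3  3  3  4  5  5
 9  4  4  4  4  4  5  6
 8  5  5  5  5  5  5  6
 6  6  6  6  6  6  6  6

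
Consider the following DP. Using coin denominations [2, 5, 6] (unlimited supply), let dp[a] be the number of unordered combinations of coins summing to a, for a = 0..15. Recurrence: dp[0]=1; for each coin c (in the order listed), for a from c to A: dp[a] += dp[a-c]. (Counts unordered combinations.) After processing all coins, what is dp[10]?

after  coin     0     1     2     3     4     5     6     7     8     9    10    11    12    13    14    15
          2     1     0     1     0     1     0     1     0     1     0     1     0     1     0     1     0
          5     1     0     1     0     1     1     1     1     1     1     2     1     2     1     2     2
          6     1     0     1     0     1     1     2     1     2     1     3     2     4     2     4     3

3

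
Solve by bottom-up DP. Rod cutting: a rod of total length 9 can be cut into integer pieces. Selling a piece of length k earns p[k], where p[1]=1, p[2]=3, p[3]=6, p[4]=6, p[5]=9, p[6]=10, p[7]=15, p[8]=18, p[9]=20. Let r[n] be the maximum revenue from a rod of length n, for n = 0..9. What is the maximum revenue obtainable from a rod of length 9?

20

   n    0    1    2    3    4    5    6    7    8    9
r[n]    0    1    3    6    7    9   12   15   18   20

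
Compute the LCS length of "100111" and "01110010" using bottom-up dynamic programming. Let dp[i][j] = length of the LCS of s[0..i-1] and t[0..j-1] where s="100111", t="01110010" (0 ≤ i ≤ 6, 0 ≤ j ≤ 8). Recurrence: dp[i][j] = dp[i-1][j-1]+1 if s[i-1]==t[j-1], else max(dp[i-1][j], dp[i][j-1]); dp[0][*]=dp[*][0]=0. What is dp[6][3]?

3

   ''  0  1  1  1  0  0  1  0
''  0  0  0  0  0  0  0  0  0
 1  0  0  1  1  1  1  1  1  1
 0  0  1  1  1  1  2  2  2  2
 0  0  1  1  1  1  2  3  3  3
 1  0  1  2  2  2  2  3  4  4
 1  0  1  2  3  3  3  3  4  4
 1  0  1  2  3  4  4  4  4  4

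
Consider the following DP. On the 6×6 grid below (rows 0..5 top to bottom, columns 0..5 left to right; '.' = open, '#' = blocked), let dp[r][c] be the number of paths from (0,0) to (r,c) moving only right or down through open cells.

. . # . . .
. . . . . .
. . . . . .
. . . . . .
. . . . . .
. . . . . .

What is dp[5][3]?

50

r\c   0   1   2   3   4   5
  0   1   1   0   0   0   0
  1   1   2   2   2   2   2
  2   1   3   5   7   9  11
  3   1   4   9  16  25  36
  4   1   5  14  30  55  91
  5   1   6  20  50 105 196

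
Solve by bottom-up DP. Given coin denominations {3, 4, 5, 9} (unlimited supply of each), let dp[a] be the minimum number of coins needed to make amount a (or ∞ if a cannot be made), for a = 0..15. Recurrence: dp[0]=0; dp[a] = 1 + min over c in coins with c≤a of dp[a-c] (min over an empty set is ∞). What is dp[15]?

3

 a  0  1  2  3  4  5  6  7  8  9 10 11 12 13 14 15
dp  0  -  -  1  1  1  2  2  2  1  2  3  2  2  2  3
(- denotes ∞ / unreachable)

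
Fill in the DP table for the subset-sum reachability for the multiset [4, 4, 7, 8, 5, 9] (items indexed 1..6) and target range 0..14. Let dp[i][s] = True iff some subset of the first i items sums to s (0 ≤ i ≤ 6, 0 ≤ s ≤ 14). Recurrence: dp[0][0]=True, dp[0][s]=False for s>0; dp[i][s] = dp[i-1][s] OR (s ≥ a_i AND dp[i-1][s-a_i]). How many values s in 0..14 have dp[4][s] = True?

i\s   0   1   2   3   4   5   6   7   8   9  10  11  12  13  14
  0   T   F   F   F   F   F   F   F   F   F   F   F   F   F   F
  1   T   F   F   F   T   F   F   F   F   F   F   F   F   F   F
  2   T   F   F   F   T   F   F   F   T   F   F   F   F   F   F
  3   T   F   F   F   T   F   F   T   T   F   F   T   F   F   F
  4   T   F   F   F   T   F   F   T   T   F   F   T   T   F   F
  5   T   F   F   F   T   T   F   T   T   T   F   T   T   T   F
  6   T   F   F   F   T   T   F   T   T   T   F   T   T   T   T

6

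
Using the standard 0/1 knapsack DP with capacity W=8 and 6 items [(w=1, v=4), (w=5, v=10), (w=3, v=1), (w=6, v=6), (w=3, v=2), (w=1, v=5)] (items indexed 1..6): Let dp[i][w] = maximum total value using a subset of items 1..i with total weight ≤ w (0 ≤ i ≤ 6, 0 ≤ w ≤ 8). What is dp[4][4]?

i\w   0   1   2   3   4   5   6   7   8
  0   0   0   0   0   0   0   0   0   0
  1   0   4   4   4   4   4   4   4   4
  2   0   4   4   4   4  10  14  14  14
  3   0   4   4   4   5  10  14  14  14
  4   0   4   4   4   5  10  14  14  14
  5   0   4   4   4   6  10  14  14  14
  6   0   5   9   9   9  11  15  19  19

5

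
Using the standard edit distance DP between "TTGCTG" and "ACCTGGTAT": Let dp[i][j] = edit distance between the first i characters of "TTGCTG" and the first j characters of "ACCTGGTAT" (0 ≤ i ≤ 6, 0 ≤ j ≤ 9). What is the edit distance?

   ''  A  C  C  T  G  G  T  A  T
''  0  1  2  3  4  5  6  7  8  9
 T  1  1  2  3  3  4  5  6  7  8
 T  2  2  2  3  3  4  5  5  6  7
 G  3  3  3  3  4  3  4  5  6  7
 C  4  4  3  3  4  4  4  5  6  7
 T  5  5  4  4  3  4  5  4  5  6
 G  6  6  5  5  4  3  4  5  5  6

6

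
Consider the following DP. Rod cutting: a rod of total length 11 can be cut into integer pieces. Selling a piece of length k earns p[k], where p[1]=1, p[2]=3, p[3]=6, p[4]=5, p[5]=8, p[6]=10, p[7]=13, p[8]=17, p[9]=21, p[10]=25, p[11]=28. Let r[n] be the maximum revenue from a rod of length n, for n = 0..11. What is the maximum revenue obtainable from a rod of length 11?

   n    0    1    2    3    4    5    6    7    8    9   10   11
r[n]    0    1    3    6    7    9   12   13   17   21   25   28

28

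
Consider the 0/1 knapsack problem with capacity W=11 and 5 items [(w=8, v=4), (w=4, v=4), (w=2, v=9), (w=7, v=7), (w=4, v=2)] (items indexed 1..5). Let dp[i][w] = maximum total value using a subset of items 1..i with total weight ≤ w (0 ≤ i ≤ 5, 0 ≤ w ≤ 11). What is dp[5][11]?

i\w   0   1   2   3   4   5   6   7   8   9  10  11
  0   0   0   0   0   0   0   0   0   0   0   0   0
  1   0   0   0   0   0   0   0   0   4   4   4   4
  2   0   0   0   0   4   4   4   4   4   4   4   4
  3   0   0   9   9   9   9  13  13  13  13  13  13
  4   0   0   9   9   9   9  13  13  13  16  16  16
  5   0   0   9   9   9   9  13  13  13  16  16  16

16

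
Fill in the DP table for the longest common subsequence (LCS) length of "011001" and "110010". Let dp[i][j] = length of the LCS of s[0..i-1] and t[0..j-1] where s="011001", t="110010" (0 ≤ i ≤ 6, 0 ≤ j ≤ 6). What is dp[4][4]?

   ''  1  1  0  0  1  0
''  0  0  0  0  0  0  0
 0  0  0  0  1  1  1  1
 1  0  1  1  1  1  2  2
 1  0  1  2  2  2  2  2
 0  0  1  2  3  3  3  3
 0  0  1  2  3  4  4  4
 1  0  1  2  3  4  5  5

3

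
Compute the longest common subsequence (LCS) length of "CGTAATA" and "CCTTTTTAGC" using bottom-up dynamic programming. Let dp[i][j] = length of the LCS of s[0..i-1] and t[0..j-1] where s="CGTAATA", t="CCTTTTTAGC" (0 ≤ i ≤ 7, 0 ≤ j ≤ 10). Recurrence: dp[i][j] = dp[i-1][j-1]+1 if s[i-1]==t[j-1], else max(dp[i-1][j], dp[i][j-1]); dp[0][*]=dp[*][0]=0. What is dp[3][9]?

2

   ''  C  C  T  T  T  T  T  A  G  C
''  0  0  0  0  0  0  0  0  0  0  0
 C  0  1  1  1  1  1  1  1  1  1  1
 G  0  1  1  1  1  1  1  1  1  2  2
 T  0  1  1  2  2  2  2  2  2  2  2
 A  0  1  1  2  2  2  2  2  3  3  3
 A  0  1  1  2  2  2  2  2  3  3  3
 T  0  1  1  2  3  3  3  3  3  3  3
 A  0  1  1  2  3  3  3  3  4  4  4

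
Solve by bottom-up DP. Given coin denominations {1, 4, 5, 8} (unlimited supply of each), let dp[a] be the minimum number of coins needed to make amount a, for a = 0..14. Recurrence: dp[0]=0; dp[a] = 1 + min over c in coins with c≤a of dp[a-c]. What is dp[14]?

3

 a  0  1  2  3  4  5  6  7  8  9 10 11 12 13 14
dp  0  1  2  3  1  1  2  3  1  2  2  3  2  2  3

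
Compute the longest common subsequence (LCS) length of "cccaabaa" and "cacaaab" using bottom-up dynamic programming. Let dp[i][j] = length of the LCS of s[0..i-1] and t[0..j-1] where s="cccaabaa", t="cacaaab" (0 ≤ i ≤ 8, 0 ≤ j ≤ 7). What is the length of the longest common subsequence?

5

   ''  c  a  c  a  a  a  b
''  0  0  0  0  0  0  0  0
 c  0  1  1  1  1  1  1  1
 c  0  1  1  2  2  2  2  2
 c  0  1  1  2  2  2  2  2
 a  0  1  2  2  3  3  3  3
 a  0  1  2  2  3  4  4  4
 b  0  1  2  2  3  4  4  5
 a  0  1  2  2  3  4  5  5
 a  0  1  2  2  3  4  5  5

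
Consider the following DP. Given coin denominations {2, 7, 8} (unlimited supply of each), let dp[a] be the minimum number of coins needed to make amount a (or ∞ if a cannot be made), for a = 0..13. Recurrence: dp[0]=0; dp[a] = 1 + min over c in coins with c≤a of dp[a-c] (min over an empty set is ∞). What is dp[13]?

 a  0  1  2  3  4  5  6  7  8  9 10 11 12 13
dp  0  -  1  -  2  -  3  1  1  2  2  3  3  4
(- denotes ∞ / unreachable)

4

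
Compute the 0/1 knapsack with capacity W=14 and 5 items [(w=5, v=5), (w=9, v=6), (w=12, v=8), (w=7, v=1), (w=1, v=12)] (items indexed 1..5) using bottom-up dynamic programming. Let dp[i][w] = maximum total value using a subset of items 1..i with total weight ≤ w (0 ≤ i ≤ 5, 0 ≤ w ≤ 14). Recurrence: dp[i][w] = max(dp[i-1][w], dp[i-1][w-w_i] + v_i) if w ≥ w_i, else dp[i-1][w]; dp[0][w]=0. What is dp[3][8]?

5

i\w   0   1   2   3   4   5   6   7   8   9  10  11  12  13  14
  0   0   0   0   0   0   0   0   0   0   0   0   0   0   0   0
  1   0   0   0   0   0   5   5   5   5   5   5   5   5   5   5
  2   0   0   0   0   0   5   5   5   5   6   6   6   6   6  11
  3   0   0   0   0   0   5   5   5   5   6   6   6   8   8  11
  4   0   0   0   0   0   5   5   5   5   6   6   6   8   8  11
  5   0  12  12  12  12  12  17  17  17  17  18  18  18  20  20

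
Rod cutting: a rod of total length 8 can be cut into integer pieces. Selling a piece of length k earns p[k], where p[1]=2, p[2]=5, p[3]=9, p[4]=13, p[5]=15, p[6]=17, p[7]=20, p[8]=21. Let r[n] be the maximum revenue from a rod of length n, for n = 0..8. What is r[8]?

   n    0    1    2    3    4    5    6    7    8
r[n]    0    2    5    9   13   15   18   22   26

26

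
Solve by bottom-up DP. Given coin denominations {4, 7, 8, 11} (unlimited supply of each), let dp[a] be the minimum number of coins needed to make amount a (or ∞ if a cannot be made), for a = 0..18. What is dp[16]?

2

 a  0  1  2  3  4  5  6  7  8  9 10 11 12 13 14 15 16 17 18
dp  0  -  -  -  1  -  -  1  1  -  -  1  2  -  2  2  2  -  2
(- denotes ∞ / unreachable)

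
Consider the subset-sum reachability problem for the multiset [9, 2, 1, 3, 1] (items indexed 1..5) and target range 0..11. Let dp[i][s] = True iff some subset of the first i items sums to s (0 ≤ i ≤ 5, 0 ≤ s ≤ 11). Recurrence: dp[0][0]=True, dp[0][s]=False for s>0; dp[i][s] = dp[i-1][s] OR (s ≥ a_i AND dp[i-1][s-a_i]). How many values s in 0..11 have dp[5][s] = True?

i\s   0   1   2   3   4   5   6   7   8   9  10  11
  0   T   F   F   F   F   F   F   F   F   F   F   F
  1   T   F   F   F   F   F   F   F   F   T   F   F
  2   T   F   T   F   F   F   F   F   F   T   F   T
  3   T   T   T   T   F   F   F   F   F   T   T   T
  4   T   T   T   T   T   T   T   F   F   T   T   T
  5   T   T   T   T   T   T   T   T   F   T   T   T

11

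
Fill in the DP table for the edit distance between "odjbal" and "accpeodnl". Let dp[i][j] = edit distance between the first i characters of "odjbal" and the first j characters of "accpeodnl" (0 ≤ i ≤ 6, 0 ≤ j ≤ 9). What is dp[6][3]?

6

   ''  a  c  c  p  e  o  d  n  l
''  0  1  2  3  4  5  6  7  8  9
 o  1  1  2  3  4  5  5  6  7  8
 d  2  2  2  3  4  5  6  5  6  7
 j  3  3  3  3  4  5  6  6  6  7
 b  4  4  4  4  4  5  6  7  7  7
 a  5  4  5  5  5  5  6  7  8  8
 l  6  5  5  6  6  6  6  7  8  8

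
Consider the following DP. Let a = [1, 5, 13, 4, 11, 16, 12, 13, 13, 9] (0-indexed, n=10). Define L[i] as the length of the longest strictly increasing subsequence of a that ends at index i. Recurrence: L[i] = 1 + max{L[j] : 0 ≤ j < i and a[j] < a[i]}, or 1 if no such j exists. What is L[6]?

4

   i    0    1    2    3    4    5    6    7    8    9
a[i]    1    5   13    4   11   16   12   13   13    9
L[i]    1    2    3    2    3    4    4    5    5    3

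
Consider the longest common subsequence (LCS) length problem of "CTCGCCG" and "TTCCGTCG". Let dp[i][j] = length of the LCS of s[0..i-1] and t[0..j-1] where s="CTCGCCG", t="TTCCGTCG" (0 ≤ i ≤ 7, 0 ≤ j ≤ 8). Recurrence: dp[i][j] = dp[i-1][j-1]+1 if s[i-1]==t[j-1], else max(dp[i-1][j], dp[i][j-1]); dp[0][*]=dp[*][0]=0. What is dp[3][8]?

3

   ''  T  T  C  C  G  T  C  G
''  0  0  0  0  0  0  0  0  0
 C  0  0  0  1  1  1  1  1  1
 T  0  1  1  1  1  1  2  2  2
 C  0  1  1  2  2  2  2  3  3
 G  0  1  1  2  2  3  3  3  4
 C  0  1  1  2  3  3  3  4  4
 C  0  1  1  2  3  3  3  4  4
 G  0  1  1  2  3  4  4  4  5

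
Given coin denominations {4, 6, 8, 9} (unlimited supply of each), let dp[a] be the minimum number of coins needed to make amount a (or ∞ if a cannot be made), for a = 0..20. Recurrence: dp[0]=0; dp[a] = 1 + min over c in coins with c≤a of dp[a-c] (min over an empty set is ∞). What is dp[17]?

 a  0  1  2  3  4  5  6  7  8  9 10 11 12 13 14 15 16 17 18 19 20
dp  0  -  -  -  1  -  1  -  1  1  2  -  2  2  2  2  2  2  2  3  3
(- denotes ∞ / unreachable)

2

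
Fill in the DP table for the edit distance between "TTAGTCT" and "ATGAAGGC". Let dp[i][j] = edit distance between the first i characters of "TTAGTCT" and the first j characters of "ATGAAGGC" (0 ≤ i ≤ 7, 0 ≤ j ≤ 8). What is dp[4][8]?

5

   ''  A  T  G  A  A  G  G  C
''  0  1  2  3  4  5  6  7  8
 T  1  1  1  2  3  4  5  6  7
 T  2  2  1  2  3  4  5  6  7
 A  3  2  2  2  2  3  4  5  6
 G  4  3  3  2  3  3  3  4  5
 T  5  4  3  3  3  4  4  4  5
 C  6  5  4  4  4  4  5  5  4
 T  7  6  5  5  5  5  5  6  5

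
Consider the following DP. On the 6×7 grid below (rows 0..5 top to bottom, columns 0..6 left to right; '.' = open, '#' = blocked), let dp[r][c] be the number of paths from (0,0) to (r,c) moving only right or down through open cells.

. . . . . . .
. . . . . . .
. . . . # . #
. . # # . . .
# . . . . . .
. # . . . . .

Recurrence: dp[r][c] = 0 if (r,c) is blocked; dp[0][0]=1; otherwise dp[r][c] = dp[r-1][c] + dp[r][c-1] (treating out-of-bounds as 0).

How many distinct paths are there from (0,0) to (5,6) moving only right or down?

38

r\c   0   1   2   3   4   5   6
  0   1   1   1   1   1   1   1
  1   1   2   3   4   5   6   7
  2   1   3   6  10   0   6   0
  3   1   4   0   0   0   6   6
  4   0   4   4   4   4  10  16
  5   0   0   4   8  12  22  38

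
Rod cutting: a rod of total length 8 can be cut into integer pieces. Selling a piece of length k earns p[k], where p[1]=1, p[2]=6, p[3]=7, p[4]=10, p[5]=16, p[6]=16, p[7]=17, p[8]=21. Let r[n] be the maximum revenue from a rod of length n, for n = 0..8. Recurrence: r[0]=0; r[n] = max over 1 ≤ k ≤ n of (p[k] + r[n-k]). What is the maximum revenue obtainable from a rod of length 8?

24

   n    0    1    2    3    4    5    6    7    8
r[n]    0    1    6    7   12   16   18   22   24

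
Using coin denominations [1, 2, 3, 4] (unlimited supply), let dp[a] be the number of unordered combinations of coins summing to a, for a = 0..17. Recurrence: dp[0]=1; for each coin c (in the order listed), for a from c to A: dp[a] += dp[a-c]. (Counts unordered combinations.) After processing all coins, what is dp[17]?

72

after  coin     0     1     2     3     4     5     6     7     8     9    10    11    12    13    14    15    16    17
          1     1     1     1     1     1     1     1     1     1     1     1     1     1     1     1     1     1     1
          2     1     1     2     2     3     3     4     4     5     5     6     6     7     7     8     8     9     9
          3     1     1     2     3     4     5     7     8    10    12    14    16    19    21    24    27    30    33
          4     1     1     2     3     5     6     9    11    15    18    23    27    34    39    47    54    64    72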